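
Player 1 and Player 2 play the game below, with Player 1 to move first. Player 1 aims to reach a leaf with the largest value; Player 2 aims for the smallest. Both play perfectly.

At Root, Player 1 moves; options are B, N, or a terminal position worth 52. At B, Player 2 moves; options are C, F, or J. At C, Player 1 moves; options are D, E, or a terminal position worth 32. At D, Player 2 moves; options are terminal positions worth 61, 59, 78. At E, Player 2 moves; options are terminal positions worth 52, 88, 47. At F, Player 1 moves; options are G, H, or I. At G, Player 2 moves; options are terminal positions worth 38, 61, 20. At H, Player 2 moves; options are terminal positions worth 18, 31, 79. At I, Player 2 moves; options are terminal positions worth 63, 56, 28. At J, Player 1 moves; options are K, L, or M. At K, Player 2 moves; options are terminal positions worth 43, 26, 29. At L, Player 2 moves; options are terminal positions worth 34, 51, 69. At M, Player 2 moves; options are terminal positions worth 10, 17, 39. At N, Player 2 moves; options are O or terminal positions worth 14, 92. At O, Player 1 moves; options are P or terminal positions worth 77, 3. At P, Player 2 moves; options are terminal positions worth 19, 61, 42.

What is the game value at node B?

28

D: min(61, 59, 78) = 59
E: min(52, 88, 47) = 47
C: max(59, 47, 32) = 59
G: min(38, 61, 20) = 20
H: min(18, 31, 79) = 18
I: min(63, 56, 28) = 28
F: max(20, 18, 28) = 28
K: min(43, 26, 29) = 26
L: min(34, 51, 69) = 34
M: min(10, 17, 39) = 10
J: max(26, 34, 10) = 34
B: min(59, 28, 34) = 28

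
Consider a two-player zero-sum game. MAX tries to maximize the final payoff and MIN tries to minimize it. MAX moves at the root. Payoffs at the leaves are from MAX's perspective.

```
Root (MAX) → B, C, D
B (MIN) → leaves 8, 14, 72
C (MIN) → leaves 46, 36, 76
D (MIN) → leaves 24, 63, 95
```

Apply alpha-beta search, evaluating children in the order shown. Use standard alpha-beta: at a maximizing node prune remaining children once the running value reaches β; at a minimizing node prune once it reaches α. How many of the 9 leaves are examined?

7

B [α=-∞,β=+∞]: v=8
C [α=8,β=+∞]: v=36
D [α=36,β=+∞]: v=24 after child 1 ≤ α → α-cutoff, skip 2
Root [α=-∞,β=+∞]: v=36
Leaves evaluated: 7 of 9.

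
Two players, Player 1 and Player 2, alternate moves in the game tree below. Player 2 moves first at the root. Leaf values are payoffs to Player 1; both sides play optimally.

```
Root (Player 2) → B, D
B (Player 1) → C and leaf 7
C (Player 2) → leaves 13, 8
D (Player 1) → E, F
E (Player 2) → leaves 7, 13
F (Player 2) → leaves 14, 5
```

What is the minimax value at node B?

C: min(13, 8) = 8
B: max(8, 7) = 8

8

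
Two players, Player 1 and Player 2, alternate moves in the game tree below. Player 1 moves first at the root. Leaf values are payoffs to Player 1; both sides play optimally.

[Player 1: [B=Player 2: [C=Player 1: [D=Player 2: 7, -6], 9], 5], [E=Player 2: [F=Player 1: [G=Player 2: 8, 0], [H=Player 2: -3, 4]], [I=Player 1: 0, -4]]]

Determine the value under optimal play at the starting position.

D (Player 2): min(7, -6) = -6
C (Player 1): max(-6, 9) = 9
B (Player 2): min(9, 5) = 5
G (Player 2): min(8, 0) = 0
H (Player 2): min(-3, 4) = -3
F (Player 1): max(0, -3) = 0
I (Player 1): max(0, -4) = 0
E (Player 2): min(0, 0) = 0
Root (Player 1): max(5, 0) = 5

5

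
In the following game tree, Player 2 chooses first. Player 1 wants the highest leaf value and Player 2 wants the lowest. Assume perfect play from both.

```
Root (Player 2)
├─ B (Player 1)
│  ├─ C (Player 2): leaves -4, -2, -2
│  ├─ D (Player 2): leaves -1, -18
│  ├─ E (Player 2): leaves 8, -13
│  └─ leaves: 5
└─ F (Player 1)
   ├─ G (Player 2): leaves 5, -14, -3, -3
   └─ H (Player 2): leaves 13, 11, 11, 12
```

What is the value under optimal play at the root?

C (Player 2): min(-4, -2, -2) = -4
D (Player 2): min(-1, -18) = -18
E (Player 2): min(8, -13) = -13
B (Player 1): max(-4, -18, -13, 5) = 5
G (Player 2): min(5, -14, -3, -3) = -14
H (Player 2): min(13, 11, 11, 12) = 11
F (Player 1): max(-14, 11) = 11
Root (Player 2): min(5, 11) = 5

5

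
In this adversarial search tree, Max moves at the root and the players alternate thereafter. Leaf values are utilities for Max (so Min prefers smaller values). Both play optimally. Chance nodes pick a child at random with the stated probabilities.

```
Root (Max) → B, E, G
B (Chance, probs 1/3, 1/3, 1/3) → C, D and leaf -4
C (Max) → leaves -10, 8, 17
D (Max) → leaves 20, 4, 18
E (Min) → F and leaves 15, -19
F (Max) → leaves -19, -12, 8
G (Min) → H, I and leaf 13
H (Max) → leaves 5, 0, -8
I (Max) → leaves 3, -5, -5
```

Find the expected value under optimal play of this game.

11

C (Max): max(-10, 8, 17) = 17
D (Max): max(20, 4, 18) = 20
B (Chance): 1/3·17 + 1/3·20 + 1/3·-4 = 11
F (Max): max(-19, -12, 8) = 8
E (Min): min(8, 15, -19) = -19
H (Max): max(5, 0, -8) = 5
I (Max): max(3, -5, -5) = 3
G (Min): min(5, 3, 13) = 3
Root (Max): max(11, -19, 3) = 11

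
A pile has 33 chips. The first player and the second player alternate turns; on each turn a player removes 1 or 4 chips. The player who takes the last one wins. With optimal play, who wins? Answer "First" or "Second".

First

i:   0  1  2  3  4  5  6  7  8  9 10 11 12 13 14 15 16 17 18 19 20 21 22 23 24 25 26 27 28 29 30 31 32 33
     L  W  L  W  W  L  W  L  W  W  L  W  L  W  W  L  W  L  W  W  L  W  L  W  W  L  W  L  W  W  L  W  L  W
Position 33 is W, so the first player wins.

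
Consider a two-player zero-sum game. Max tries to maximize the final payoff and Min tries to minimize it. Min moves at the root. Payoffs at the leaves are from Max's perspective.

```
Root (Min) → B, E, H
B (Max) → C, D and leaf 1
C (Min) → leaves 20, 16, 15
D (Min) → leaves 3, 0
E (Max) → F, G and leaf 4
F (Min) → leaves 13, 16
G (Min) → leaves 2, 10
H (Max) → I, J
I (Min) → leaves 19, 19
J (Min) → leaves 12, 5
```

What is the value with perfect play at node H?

I: min(19, 19) = 19
J: min(12, 5) = 5
H: max(19, 5) = 19

19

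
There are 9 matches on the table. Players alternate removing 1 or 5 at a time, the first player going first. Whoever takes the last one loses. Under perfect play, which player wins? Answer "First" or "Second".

W/L table (W = player to move can force a win):
i:   0  1  2  3  4  5  6  7  8  9
     W  L  W  L  W  L  W  L  W  L
Position 9 is L, so the second player wins.

Second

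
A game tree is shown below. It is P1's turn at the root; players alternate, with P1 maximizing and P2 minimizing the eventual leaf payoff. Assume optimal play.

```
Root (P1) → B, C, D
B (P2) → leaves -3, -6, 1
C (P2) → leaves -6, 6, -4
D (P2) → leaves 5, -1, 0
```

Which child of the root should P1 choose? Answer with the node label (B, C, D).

D

B (P2): min(-3, -6, 1) = -6
C (P2): min(-6, 6, -4) = -6
D (P2): min(5, -1, 0) = -1
Root (P1): max(-6, -6, -1) = -1
P1 picks the child with the highest value: D (value -1).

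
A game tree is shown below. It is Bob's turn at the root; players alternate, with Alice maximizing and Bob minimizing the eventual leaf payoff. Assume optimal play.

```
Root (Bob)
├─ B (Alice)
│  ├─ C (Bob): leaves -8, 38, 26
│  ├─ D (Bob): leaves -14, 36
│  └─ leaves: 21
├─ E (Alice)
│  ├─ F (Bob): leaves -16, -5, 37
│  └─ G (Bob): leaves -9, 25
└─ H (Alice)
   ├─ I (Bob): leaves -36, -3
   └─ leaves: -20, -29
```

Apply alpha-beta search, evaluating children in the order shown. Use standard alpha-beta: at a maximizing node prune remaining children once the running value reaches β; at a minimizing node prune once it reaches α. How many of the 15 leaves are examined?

C [α=-∞,β=+∞]: v=-8
D [α=-8,β=+∞]: v=-14 after child 1 ≤ α → α-cutoff, skip 1
B [α=-∞,β=+∞]: v=21
F [α=-∞,β=21]: v=-16
G [α=-16,β=21]: v=-9
E [α=-∞,β=21]: v=-9
I [α=-∞,β=-9]: v=-36
H [α=-∞,β=-9]: v=-20
Root [α=-∞,β=+∞]: v=-20
Leaves evaluated: 14 of 15.

14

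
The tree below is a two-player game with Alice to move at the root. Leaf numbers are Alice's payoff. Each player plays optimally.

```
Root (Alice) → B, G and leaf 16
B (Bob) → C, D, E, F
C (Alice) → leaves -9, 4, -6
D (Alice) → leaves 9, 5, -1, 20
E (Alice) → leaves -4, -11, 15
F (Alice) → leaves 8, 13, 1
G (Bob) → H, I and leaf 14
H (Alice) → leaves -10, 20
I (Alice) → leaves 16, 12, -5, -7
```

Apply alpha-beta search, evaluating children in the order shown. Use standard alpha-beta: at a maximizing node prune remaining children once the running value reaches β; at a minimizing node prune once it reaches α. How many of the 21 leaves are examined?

C [α=-∞,β=+∞]: v=4
D [α=-∞,β=4]: v=9 after child 1 ≥ β → β-cutoff, skip 3
E [α=-∞,β=4]: v=15
F [α=-∞,β=4]: v=8 after child 1 ≥ β → β-cutoff, skip 2
B [α=-∞,β=+∞]: v=4
H [α=4,β=+∞]: v=20
I [α=4,β=20]: v=16
G [α=4,β=+∞]: v=14
Root [α=-∞,β=+∞]: v=16
Leaves evaluated: 16 of 21.

16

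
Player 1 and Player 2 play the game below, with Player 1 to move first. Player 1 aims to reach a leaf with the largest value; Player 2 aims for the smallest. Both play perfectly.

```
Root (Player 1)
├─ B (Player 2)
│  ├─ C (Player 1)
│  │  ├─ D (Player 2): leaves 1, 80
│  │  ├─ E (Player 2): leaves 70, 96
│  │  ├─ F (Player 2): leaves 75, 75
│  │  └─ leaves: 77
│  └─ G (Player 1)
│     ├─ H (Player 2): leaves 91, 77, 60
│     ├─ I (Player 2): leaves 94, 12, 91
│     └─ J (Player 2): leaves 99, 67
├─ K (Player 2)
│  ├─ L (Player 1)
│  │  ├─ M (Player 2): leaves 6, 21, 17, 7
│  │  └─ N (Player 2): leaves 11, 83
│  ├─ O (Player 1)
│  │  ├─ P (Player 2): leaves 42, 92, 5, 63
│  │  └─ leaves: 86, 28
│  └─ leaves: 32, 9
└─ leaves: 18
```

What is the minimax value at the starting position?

67

D (Player 2): min(1, 80) = 1
E (Player 2): min(70, 96) = 70
F (Player 2): min(75, 75) = 75
C (Player 1): max(1, 70, 75, 77) = 77
H (Player 2): min(91, 77, 60) = 60
I (Player 2): min(94, 12, 91) = 12
J (Player 2): min(99, 67) = 67
G (Player 1): max(60, 12, 67) = 67
B (Player 2): min(77, 67) = 67
M (Player 2): min(6, 21, 17, 7) = 6
N (Player 2): min(11, 83) = 11
L (Player 1): max(6, 11) = 11
P (Player 2): min(42, 92, 5, 63) = 5
O (Player 1): max(5, 86, 28) = 86
K (Player 2): min(11, 86, 32, 9) = 9
Root (Player 1): max(67, 9, 18) = 67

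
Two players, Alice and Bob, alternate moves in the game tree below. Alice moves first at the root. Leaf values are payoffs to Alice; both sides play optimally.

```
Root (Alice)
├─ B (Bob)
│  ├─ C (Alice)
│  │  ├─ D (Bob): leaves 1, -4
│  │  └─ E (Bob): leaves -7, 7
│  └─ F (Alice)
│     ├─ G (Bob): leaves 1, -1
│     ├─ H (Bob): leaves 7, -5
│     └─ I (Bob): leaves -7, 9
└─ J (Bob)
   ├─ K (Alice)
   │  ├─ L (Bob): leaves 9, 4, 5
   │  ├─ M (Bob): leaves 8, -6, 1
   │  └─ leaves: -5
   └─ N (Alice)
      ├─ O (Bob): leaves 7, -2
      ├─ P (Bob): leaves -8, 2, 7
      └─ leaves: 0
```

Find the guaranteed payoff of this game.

D (Bob): min(1, -4) = -4
E (Bob): min(-7, 7) = -7
C (Alice): max(-4, -7) = -4
G (Bob): min(1, -1) = -1
H (Bob): min(7, -5) = -5
I (Bob): min(-7, 9) = -7
F (Alice): max(-1, -5, -7) = -1
B (Bob): min(-4, -1) = -4
L (Bob): min(9, 4, 5) = 4
M (Bob): min(8, -6, 1) = -6
K (Alice): max(4, -6, -5) = 4
O (Bob): min(7, -2) = -2
P (Bob): min(-8, 2, 7) = -8
N (Alice): max(-2, -8, 0) = 0
J (Bob): min(4, 0) = 0
Root (Alice): max(-4, 0) = 0

0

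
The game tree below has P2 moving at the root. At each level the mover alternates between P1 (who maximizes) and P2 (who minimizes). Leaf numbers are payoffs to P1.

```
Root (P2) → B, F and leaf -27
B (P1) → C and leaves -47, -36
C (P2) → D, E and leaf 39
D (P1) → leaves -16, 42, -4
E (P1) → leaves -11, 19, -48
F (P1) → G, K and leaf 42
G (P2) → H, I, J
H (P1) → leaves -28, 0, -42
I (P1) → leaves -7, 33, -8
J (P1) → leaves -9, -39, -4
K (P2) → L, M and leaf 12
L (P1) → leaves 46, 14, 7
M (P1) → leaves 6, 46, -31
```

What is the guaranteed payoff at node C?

D: max(-16, 42, -4) = 42
E: max(-11, 19, -48) = 19
C: min(42, 19, 39) = 19

19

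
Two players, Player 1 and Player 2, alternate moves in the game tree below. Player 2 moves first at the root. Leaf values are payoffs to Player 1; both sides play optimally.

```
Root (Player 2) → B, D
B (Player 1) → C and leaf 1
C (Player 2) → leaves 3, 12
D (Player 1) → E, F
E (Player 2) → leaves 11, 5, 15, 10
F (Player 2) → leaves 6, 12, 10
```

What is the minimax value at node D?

6

E: min(11, 5, 15, 10) = 5
F: min(6, 12, 10) = 6
D: max(5, 6) = 6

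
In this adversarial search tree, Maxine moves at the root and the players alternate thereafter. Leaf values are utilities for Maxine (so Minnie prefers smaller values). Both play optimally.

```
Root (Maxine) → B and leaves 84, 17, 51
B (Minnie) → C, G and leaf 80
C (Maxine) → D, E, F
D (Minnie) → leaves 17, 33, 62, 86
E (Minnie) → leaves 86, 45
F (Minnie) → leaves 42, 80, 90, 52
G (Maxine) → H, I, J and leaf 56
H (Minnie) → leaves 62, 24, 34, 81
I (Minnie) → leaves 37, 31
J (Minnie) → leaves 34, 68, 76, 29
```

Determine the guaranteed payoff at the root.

D (Minnie): min(17, 33, 62, 86) = 17
E (Minnie): min(86, 45) = 45
F (Minnie): min(42, 80, 90, 52) = 42
C (Maxine): max(17, 45, 42) = 45
H (Minnie): min(62, 24, 34, 81) = 24
I (Minnie): min(37, 31) = 31
J (Minnie): min(34, 68, 76, 29) = 29
G (Maxine): max(24, 31, 29, 56) = 56
B (Minnie): min(45, 56, 80) = 45
Root (Maxine): max(45, 84, 17, 51) = 84

84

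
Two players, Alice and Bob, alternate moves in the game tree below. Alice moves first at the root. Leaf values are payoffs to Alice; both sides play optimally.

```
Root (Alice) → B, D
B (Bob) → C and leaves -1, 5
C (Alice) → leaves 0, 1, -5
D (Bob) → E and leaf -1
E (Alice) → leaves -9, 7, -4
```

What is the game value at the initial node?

C (Alice): max(0, 1, -5) = 1
B (Bob): min(1, -1, 5) = -1
E (Alice): max(-9, 7, -4) = 7
D (Bob): min(7, -1) = -1
Root (Alice): max(-1, -1) = -1

-1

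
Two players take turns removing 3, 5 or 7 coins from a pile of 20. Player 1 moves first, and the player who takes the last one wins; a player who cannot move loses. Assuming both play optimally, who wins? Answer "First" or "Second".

Second

W/L table (W = player to move can force a win):
i:   0  1  2  3  4  5  6  7  8  9 10 11 12 13 14 15 16 17 18 19 20
     L  L  L  W  W  W  W  W  W  W  L  L  L  W  W  W  W  W  W  W  L
Position 20 is L, so the second player wins.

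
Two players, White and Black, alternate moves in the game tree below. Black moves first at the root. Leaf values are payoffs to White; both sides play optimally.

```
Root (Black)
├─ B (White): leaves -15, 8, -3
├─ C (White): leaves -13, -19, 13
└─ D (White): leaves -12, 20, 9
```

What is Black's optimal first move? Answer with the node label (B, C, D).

B (White): max(-15, 8, -3) = 8
C (White): max(-13, -19, 13) = 13
D (White): max(-12, 20, 9) = 20
Root (Black): min(8, 13, 20) = 8
Black picks the child with the lowest value: B (value 8).

B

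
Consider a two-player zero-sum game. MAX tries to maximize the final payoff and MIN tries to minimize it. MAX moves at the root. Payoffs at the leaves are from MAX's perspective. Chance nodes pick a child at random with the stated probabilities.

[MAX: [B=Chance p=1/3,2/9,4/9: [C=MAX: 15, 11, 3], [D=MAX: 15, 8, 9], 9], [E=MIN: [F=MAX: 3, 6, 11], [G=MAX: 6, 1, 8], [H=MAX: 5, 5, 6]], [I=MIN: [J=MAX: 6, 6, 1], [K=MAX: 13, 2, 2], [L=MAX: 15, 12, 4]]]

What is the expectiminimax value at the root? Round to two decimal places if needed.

C (MAX): max(15, 11, 3) = 15
D (MAX): max(15, 8, 9) = 15
B (Chance): 1/3·15 + 2/9·15 + 4/9·9 = 12.33
F (MAX): max(3, 6, 11) = 11
G (MAX): max(6, 1, 8) = 8
H (MAX): max(5, 5, 6) = 6
E (MIN): min(11, 8, 6) = 6
J (MAX): max(6, 6, 1) = 6
K (MAX): max(13, 2, 2) = 13
L (MAX): max(15, 12, 4) = 15
I (MIN): min(6, 13, 15) = 6
Root (MAX): max(12.33, 6, 6) = 12.33

12.33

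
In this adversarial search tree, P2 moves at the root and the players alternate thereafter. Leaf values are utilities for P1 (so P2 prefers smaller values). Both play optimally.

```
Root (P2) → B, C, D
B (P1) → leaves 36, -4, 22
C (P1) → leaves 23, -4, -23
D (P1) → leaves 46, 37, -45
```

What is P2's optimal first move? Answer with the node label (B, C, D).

B (P1): max(36, -4, 22) = 36
C (P1): max(23, -4, -23) = 23
D (P1): max(46, 37, -45) = 46
Root (P2): min(36, 23, 46) = 23
P2 picks the child with the lowest value: C (value 23).

C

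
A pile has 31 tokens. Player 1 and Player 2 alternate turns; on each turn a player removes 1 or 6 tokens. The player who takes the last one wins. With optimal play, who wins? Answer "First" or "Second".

First

Mark each pile size as W (mover wins) or L (mover loses):
i:   0  1  2  3  4  5  6  7  8  9 10 11 12 13 14 15 16 17 18 19 20 21 22 23 24 25 26 27 28 29 30 31
     L  W  L  W  L  W  W  L  W  L  W  L  W  W  L  W  L  W  L  W  W  L  W  L  W  L  W  W  L  W  L  W
Position 31 is W, so the first player wins.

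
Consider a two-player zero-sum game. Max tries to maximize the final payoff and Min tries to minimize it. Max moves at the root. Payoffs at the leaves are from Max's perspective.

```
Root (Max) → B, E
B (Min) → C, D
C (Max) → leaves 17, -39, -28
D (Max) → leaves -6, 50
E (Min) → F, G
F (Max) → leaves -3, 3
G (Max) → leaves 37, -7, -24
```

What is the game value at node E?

F: max(-3, 3) = 3
G: max(37, -7, -24) = 37
E: min(3, 37) = 3

3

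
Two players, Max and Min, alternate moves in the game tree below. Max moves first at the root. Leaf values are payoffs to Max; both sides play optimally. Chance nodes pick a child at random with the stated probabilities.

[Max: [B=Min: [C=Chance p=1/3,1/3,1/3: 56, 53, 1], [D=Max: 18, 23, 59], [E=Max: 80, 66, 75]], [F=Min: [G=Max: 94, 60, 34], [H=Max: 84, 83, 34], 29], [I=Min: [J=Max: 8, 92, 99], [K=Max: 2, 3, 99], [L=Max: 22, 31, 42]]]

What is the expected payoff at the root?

C (Chance): 1/3·56 + 1/3·53 + 1/3·1 = 36.67
D (Max): max(18, 23, 59) = 59
E (Max): max(80, 66, 75) = 80
B (Min): min(36.67, 59, 80) = 36.67
G (Max): max(94, 60, 34) = 94
H (Max): max(84, 83, 34) = 84
F (Min): min(94, 84, 29) = 29
J (Max): max(8, 92, 99) = 99
K (Max): max(2, 3, 99) = 99
L (Max): max(22, 31, 42) = 42
I (Min): min(99, 99, 42) = 42
Root (Max): max(36.67, 29, 42) = 42

42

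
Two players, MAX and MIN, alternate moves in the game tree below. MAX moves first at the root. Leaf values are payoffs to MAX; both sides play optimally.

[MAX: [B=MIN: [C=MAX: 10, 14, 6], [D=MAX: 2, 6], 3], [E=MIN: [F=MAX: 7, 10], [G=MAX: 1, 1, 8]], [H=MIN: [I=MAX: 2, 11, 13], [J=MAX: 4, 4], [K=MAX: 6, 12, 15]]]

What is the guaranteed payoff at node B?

C: max(10, 14, 6) = 14
D: max(2, 6) = 6
B: min(14, 6, 3) = 3

3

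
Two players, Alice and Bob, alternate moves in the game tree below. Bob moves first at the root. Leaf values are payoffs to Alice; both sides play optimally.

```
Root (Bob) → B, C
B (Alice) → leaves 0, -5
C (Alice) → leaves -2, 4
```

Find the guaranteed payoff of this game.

B (Alice): max(0, -5) = 0
C (Alice): max(-2, 4) = 4
Root (Bob): min(0, 4) = 0

0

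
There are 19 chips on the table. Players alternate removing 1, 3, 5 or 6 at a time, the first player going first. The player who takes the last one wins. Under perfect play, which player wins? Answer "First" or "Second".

First

Positions where the player to move wins (W) vs loses (L):
i:   0  1  2  3  4  5  6  7  8  9 10 11 12 13 14 15 16 17 18 19
     L  W  L  W  L  W  W  W  W  W  W  L  W  L  W  L  W  W  W  W
Position 19 is W, so the first player wins.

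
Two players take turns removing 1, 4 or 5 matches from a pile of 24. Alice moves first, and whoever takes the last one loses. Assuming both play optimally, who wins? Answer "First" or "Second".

Positions where the player to move wins (W) vs loses (L):
i:   0  1  2  3  4  5  6  7  8  9 10 11 12 13 14 15 16 17 18 19 20 21 22 23 24
     W  L  W  L  W  W  W  W  W  L  W  L  W  W  W  W  W  L  W  L  W  W  W  W  W
Position 24 is W, so the first player wins.

First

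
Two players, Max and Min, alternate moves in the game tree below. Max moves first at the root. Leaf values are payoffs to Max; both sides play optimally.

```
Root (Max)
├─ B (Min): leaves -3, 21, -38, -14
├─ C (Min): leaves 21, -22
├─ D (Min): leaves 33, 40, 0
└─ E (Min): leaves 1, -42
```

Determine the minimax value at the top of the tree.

B (Min): min(-3, 21, -38, -14) = -38
C (Min): min(21, -22) = -22
D (Min): min(33, 40, 0) = 0
E (Min): min(1, -42) = -42
Root (Max): max(-38, -22, 0, -42) = 0

0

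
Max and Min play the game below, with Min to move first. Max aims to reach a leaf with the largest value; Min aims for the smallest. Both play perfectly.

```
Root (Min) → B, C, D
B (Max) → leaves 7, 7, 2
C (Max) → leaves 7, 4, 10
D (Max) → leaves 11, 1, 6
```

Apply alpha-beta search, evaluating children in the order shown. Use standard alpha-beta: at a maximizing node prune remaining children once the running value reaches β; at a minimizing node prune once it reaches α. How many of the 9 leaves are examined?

5

B [α=-∞,β=+∞]: v=7
C [α=-∞,β=7]: v=7 after child 1 ≥ β → β-cutoff, skip 2
D [α=-∞,β=7]: v=11 after child 1 ≥ β → β-cutoff, skip 2
Root [α=-∞,β=+∞]: v=7
Leaves evaluated: 5 of 9.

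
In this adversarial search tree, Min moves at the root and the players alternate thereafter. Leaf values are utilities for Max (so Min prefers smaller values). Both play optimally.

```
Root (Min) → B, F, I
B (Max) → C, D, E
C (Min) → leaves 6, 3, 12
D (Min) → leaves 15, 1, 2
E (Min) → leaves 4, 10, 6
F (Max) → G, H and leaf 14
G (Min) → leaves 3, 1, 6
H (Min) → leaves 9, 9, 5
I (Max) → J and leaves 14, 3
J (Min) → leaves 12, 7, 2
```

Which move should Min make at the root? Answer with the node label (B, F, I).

B

C (Min): min(6, 3, 12) = 3
D (Min): min(15, 1, 2) = 1
E (Min): min(4, 10, 6) = 4
B (Max): max(3, 1, 4) = 4
G (Min): min(3, 1, 6) = 1
H (Min): min(9, 9, 5) = 5
F (Max): max(1, 5, 14) = 14
J (Min): min(12, 7, 2) = 2
I (Max): max(2, 14, 3) = 14
Root (Min): min(4, 14, 14) = 4
Min picks the child with the lowest value: B (value 4).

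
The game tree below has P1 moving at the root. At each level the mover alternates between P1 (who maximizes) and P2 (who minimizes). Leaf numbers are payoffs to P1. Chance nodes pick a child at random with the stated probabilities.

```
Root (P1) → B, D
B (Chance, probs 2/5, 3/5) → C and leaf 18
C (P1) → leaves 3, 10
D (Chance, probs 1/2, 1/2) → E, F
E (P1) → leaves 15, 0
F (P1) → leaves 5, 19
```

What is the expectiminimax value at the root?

C (P1): max(3, 10) = 10
B (Chance): 2/5·10 + 3/5·18 = 14.8
E (P1): max(15, 0) = 15
F (P1): max(5, 19) = 19
D (Chance): 1/2·15 + 1/2·19 = 17
Root (P1): max(14.8, 17) = 17

17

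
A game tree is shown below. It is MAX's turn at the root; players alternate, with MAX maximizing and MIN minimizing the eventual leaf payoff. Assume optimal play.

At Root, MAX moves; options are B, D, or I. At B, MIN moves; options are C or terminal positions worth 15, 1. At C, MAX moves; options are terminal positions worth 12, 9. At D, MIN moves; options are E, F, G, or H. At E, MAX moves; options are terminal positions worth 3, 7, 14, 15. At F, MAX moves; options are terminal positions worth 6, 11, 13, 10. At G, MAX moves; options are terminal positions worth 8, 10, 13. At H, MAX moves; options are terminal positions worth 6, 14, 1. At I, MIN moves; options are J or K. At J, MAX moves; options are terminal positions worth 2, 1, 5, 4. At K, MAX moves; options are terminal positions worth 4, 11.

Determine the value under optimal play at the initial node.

C (MAX): max(12, 9) = 12
B (MIN): min(12, 15, 1) = 1
E (MAX): max(3, 7, 14, 15) = 15
F (MAX): max(6, 11, 13, 10) = 13
G (MAX): max(8, 10, 13) = 13
H (MAX): max(6, 14, 1) = 14
D (MIN): min(15, 13, 13, 14) = 13
J (MAX): max(2, 1, 5, 4) = 5
K (MAX): max(4, 11) = 11
I (MIN): min(5, 11) = 5
Root (MAX): max(1, 13, 5) = 13

13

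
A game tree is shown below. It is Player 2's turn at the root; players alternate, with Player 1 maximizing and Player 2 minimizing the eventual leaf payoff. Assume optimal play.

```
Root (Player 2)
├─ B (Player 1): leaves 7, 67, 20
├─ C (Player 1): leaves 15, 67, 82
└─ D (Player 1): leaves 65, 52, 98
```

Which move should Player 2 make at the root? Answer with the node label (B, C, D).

B (Player 1): max(7, 67, 20) = 67
C (Player 1): max(15, 67, 82) = 82
D (Player 1): max(65, 52, 98) = 98
Root (Player 2): min(67, 82, 98) = 67
Player 2 picks the child with the lowest value: B (value 67).

B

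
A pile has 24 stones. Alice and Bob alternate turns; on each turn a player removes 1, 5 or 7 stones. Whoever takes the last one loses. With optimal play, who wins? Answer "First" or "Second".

First

Mark each pile size as W (mover wins) or L (mover loses):
i:   0  1  2  3  4  5  6  7  8  9 10 11 12 13 14 15 16 17 18 19 20 21 22 23 24
     W  L  W  L  W  L  W  L  W  L  W  L  W  L  W  L  W  L  W  L  W  L  W  L  W
Position 24 is W, so the first player wins.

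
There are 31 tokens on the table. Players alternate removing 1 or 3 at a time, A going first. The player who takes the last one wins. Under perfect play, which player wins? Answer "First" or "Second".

First

Mark each pile size as W (mover wins) or L (mover loses):
i:   0  1  2  3  4  5  6  7  8  9 10 11 12 13 14 15 16 17 18 19 20 21 22 23 24 25 26 27 28 29 30 31
     L  W  L  W  L  W  L  W  L  W  L  W  L  W  L  W  L  W  L  W  L  W  L  W  L  W  L  W  L  W  L  W
Position 31 is W, so the first player wins.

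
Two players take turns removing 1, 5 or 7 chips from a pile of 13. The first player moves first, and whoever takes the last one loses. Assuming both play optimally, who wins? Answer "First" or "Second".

i:   0  1  2  3  4  5  6  7  8  9 10 11 12 13
     W  L  W  L  W  L  W  L  W  L  W  L  W  L
Position 13 is L, so the second player wins.

Second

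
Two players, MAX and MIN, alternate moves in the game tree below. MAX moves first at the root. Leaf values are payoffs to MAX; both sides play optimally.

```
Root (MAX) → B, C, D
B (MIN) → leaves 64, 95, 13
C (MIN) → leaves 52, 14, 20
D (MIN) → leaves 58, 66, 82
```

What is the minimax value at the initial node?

58

B (MIN): min(64, 95, 13) = 13
C (MIN): min(52, 14, 20) = 14
D (MIN): min(58, 66, 82) = 58
Root (MAX): max(13, 14, 58) = 58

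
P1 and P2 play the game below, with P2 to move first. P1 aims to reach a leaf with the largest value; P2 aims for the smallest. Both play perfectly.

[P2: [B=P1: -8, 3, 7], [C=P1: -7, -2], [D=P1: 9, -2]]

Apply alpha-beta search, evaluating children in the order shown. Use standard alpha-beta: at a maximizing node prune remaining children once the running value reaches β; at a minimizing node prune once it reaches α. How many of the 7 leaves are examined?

6

B [α=-∞,β=+∞]: v=7
C [α=-∞,β=7]: v=-2
D [α=-∞,β=-2]: v=9 after child 1 ≥ β → β-cutoff, skip 1
Root [α=-∞,β=+∞]: v=-2
Leaves evaluated: 6 of 7.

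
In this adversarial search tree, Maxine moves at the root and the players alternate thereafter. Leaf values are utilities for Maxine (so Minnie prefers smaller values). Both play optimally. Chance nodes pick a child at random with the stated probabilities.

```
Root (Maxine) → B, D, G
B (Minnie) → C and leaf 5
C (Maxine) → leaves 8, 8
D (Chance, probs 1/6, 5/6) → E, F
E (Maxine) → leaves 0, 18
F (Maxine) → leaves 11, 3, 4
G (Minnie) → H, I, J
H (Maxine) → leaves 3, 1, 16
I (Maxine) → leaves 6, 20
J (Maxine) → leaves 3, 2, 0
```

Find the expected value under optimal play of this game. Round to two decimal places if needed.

12.17

C (Maxine): max(8, 8) = 8
B (Minnie): min(8, 5) = 5
E (Maxine): max(0, 18) = 18
F (Maxine): max(11, 3, 4) = 11
D (Chance): 1/6·18 + 5/6·11 = 12.17
H (Maxine): max(3, 1, 16) = 16
I (Maxine): max(6, 20) = 20
J (Maxine): max(3, 2, 0) = 3
G (Minnie): min(16, 20, 3) = 3
Root (Maxine): max(5, 12.17, 3) = 12.17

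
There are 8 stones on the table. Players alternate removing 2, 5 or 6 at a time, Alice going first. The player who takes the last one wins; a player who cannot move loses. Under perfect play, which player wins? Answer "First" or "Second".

Compute winning (W) and losing (L) positions by backward induction:
i:   0  1  2  3  4  5  6  7  8
     L  L  W  W  L  W  W  W  L
Position 8 is L, so the second player wins.

Second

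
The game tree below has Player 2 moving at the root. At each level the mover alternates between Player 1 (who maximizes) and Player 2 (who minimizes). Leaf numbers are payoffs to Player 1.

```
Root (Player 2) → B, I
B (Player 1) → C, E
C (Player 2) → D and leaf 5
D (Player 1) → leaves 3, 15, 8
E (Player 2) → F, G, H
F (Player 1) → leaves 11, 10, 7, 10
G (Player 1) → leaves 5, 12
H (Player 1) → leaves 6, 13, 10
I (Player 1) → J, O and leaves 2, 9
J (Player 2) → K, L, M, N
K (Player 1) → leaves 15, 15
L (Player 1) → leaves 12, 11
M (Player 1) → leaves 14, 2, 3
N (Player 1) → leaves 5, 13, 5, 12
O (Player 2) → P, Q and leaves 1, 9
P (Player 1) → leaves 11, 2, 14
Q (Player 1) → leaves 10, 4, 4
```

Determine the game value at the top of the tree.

11

D (Player 1): max(3, 15, 8) = 15
C (Player 2): min(15, 5) = 5
F (Player 1): max(11, 10, 7, 10) = 11
G (Player 1): max(5, 12) = 12
H (Player 1): max(6, 13, 10) = 13
E (Player 2): min(11, 12, 13) = 11
B (Player 1): max(5, 11) = 11
K (Player 1): max(15, 15) = 15
L (Player 1): max(12, 11) = 12
M (Player 1): max(14, 2, 3) = 14
N (Player 1): max(5, 13, 5, 12) = 13
J (Player 2): min(15, 12, 14, 13) = 12
P (Player 1): max(11, 2, 14) = 14
Q (Player 1): max(10, 4, 4) = 10
O (Player 2): min(14, 10, 1, 9) = 1
I (Player 1): max(12, 1, 2, 9) = 12
Root (Player 2): min(11, 12) = 11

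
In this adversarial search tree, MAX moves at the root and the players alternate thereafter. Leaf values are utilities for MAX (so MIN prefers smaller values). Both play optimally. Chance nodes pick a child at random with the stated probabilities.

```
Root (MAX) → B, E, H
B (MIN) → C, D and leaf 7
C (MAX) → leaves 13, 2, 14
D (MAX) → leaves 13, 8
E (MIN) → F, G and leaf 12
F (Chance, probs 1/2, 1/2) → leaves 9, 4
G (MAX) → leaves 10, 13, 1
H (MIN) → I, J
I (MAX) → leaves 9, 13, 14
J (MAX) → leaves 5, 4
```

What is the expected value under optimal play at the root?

C (MAX): max(13, 2, 14) = 14
D (MAX): max(13, 8) = 13
B (MIN): min(14, 13, 7) = 7
F (Chance): 1/2·9 + 1/2·4 = 6.5
G (MAX): max(10, 13, 1) = 13
E (MIN): min(6.5, 13, 12) = 6.5
I (MAX): max(9, 13, 14) = 14
J (MAX): max(5, 4) = 5
H (MIN): min(14, 5) = 5
Root (MAX): max(7, 6.5, 5) = 7

7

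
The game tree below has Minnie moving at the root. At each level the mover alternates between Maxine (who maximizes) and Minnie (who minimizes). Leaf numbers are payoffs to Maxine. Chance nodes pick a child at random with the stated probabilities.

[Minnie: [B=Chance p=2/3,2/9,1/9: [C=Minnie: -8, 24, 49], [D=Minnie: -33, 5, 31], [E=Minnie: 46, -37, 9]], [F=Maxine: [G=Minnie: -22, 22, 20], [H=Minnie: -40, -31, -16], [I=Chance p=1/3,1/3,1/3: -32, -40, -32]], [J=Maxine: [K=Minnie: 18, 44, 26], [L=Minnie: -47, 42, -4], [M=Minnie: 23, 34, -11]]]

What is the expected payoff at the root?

C (Minnie): min(-8, 24, 49) = -8
D (Minnie): min(-33, 5, 31) = -33
E (Minnie): min(46, -37, 9) = -37
B (Chance): 2/3·-8 + 2/9·-33 + 1/9·-37 = -16.78
G (Minnie): min(-22, 22, 20) = -22
H (Minnie): min(-40, -31, -16) = -40
I (Chance): 1/3·-32 + 1/3·-40 + 1/3·-32 = -34.67
F (Maxine): max(-22, -40, -34.67) = -22
K (Minnie): min(18, 44, 26) = 18
L (Minnie): min(-47, 42, -4) = -47
M (Minnie): min(23, 34, -11) = -11
J (Maxine): max(18, -47, -11) = 18
Root (Minnie): min(-16.78, -22, 18) = -22

-22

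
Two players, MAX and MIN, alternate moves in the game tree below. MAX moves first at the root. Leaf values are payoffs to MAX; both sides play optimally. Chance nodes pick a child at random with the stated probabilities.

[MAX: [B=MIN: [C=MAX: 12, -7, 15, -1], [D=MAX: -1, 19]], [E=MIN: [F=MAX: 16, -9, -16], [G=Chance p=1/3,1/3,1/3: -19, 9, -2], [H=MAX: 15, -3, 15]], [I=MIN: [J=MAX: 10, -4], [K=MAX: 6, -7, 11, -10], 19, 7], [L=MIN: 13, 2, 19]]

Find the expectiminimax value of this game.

15

C (MAX): max(12, -7, 15, -1) = 15
D (MAX): max(-1, 19) = 19
B (MIN): min(15, 19) = 15
F (MAX): max(16, -9, -16) = 16
G (Chance): 1/3·-19 + 1/3·9 + 1/3·-2 = -4
H (MAX): max(15, -3, 15) = 15
E (MIN): min(16, -4, 15) = -4
J (MAX): max(10, -4) = 10
K (MAX): max(6, -7, 11, -10) = 11
I (MIN): min(10, 11, 19, 7) = 7
L (MIN): min(13, 2, 19) = 2
Root (MAX): max(15, -4, 7, 2) = 15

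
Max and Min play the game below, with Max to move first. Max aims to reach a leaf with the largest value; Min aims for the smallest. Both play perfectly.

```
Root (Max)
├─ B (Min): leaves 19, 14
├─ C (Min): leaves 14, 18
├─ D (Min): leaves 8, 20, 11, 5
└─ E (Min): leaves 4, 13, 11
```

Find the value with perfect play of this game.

14

B (Min): min(19, 14) = 14
C (Min): min(14, 18) = 14
D (Min): min(8, 20, 11, 5) = 5
E (Min): min(4, 13, 11) = 4
Root (Max): max(14, 14, 5, 4) = 14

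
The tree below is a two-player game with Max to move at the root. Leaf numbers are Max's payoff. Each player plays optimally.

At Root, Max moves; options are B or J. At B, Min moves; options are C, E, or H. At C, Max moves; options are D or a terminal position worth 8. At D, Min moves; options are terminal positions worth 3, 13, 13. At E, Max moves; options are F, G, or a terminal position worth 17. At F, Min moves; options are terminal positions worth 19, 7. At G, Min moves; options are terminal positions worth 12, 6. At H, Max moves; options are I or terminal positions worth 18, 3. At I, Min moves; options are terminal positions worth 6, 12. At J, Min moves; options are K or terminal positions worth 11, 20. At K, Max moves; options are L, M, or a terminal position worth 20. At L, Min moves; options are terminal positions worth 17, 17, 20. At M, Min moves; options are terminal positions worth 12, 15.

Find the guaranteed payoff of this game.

D (Min): min(3, 13, 13) = 3
C (Max): max(3, 8) = 8
F (Min): min(19, 7) = 7
G (Min): min(12, 6) = 6
E (Max): max(7, 6, 17) = 17
I (Min): min(6, 12) = 6
H (Max): max(6, 18, 3) = 18
B (Min): min(8, 17, 18) = 8
L (Min): min(17, 17, 20) = 17
M (Min): min(12, 15) = 12
K (Max): max(17, 12, 20) = 20
J (Min): min(20, 11, 20) = 11
Root (Max): max(8, 11) = 11

11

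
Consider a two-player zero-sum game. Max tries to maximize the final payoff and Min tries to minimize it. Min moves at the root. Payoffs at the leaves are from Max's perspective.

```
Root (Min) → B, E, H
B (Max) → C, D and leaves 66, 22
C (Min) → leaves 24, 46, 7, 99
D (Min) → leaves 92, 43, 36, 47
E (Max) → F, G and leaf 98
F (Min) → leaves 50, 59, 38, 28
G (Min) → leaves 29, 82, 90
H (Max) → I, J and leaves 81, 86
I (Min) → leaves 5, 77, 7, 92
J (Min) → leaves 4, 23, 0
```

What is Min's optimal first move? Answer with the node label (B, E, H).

B

C (Min): min(24, 46, 7, 99) = 7
D (Min): min(92, 43, 36, 47) = 36
B (Max): max(7, 36, 66, 22) = 66
F (Min): min(50, 59, 38, 28) = 28
G (Min): min(29, 82, 90) = 29
E (Max): max(28, 29, 98) = 98
I (Min): min(5, 77, 7, 92) = 5
J (Min): min(4, 23, 0) = 0
H (Max): max(5, 0, 81, 86) = 86
Root (Min): min(66, 98, 86) = 66
Min picks the child with the lowest value: B (value 66).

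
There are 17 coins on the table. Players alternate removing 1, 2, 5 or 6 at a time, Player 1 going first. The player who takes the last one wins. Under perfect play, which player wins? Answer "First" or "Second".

Positions where the player to move wins (W) vs loses (L):
i:   0  1  2  3  4  5  6  7  8  9 10 11 12 13 14 15 16 17
     L  W  W  L  W  W  W  L  W  W  L  W  W  W  L  W  W  L
Position 17 is L, so the second player wins.

Second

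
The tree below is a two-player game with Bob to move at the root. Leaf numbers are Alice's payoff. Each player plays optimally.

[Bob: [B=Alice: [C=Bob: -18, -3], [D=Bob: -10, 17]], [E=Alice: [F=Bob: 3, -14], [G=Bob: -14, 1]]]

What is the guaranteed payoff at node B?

-10

C: min(-18, -3) = -18
D: min(-10, 17) = -10
B: max(-18, -10) = -10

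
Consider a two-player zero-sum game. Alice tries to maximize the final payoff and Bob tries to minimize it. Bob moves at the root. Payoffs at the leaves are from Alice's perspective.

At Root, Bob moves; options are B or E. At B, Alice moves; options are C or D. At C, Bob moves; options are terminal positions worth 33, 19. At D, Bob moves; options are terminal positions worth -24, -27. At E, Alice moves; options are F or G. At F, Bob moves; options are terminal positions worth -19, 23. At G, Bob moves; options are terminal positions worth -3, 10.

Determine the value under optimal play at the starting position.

-3

C (Bob): min(33, 19) = 19
D (Bob): min(-24, -27) = -27
B (Alice): max(19, -27) = 19
F (Bob): min(-19, 23) = -19
G (Bob): min(-3, 10) = -3
E (Alice): max(-19, -3) = -3
Root (Bob): min(19, -3) = -3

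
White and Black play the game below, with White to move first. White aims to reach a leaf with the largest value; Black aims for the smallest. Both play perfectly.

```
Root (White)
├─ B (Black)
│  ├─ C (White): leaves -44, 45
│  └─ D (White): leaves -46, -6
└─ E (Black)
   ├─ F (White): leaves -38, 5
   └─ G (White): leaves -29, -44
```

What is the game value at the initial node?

-6

C (White): max(-44, 45) = 45
D (White): max(-46, -6) = -6
B (Black): min(45, -6) = -6
F (White): max(-38, 5) = 5
G (White): max(-29, -44) = -29
E (Black): min(5, -29) = -29
Root (White): max(-6, -29) = -6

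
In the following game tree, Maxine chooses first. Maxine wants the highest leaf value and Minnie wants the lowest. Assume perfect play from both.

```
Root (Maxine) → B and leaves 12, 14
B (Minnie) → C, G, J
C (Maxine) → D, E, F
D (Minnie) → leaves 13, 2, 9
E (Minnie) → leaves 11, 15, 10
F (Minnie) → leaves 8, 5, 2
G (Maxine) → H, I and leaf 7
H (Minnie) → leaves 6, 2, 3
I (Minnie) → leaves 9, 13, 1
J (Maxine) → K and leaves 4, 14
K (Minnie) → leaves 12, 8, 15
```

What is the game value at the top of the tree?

D (Minnie): min(13, 2, 9) = 2
E (Minnie): min(11, 15, 10) = 10
F (Minnie): min(8, 5, 2) = 2
C (Maxine): max(2, 10, 2) = 10
H (Minnie): min(6, 2, 3) = 2
I (Minnie): min(9, 13, 1) = 1
G (Maxine): max(2, 1, 7) = 7
K (Minnie): min(12, 8, 15) = 8
J (Maxine): max(8, 4, 14) = 14
B (Minnie): min(10, 7, 14) = 7
Root (Maxine): max(7, 12, 14) = 14

14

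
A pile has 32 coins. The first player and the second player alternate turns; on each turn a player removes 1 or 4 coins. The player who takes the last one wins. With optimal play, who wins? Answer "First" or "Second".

Second

Positions where the player to move wins (W) vs loses (L):
i:   0  1  2  3  4  5  6  7  8  9 10 11 12 13 14 15 16 17 18 19 20 21 22 23 24 25 26 27 28 29 30 31 32
     L  W  L  W  W  L  W  L  W  W  L  W  L  W  W  L  W  L  W  W  L  W  L  W  W  L  W  L  W  W  L  W  L
Position 32 is L, so the second player wins.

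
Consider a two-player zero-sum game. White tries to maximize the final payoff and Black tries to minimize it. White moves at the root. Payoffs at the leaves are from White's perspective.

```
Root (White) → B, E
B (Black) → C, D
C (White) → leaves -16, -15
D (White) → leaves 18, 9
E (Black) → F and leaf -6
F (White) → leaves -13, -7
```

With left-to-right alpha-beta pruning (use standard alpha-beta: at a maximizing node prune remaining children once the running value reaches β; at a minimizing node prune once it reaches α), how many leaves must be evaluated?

6

C [α=-∞,β=+∞]: v=-15
D [α=-∞,β=-15]: v=18 after child 1 ≥ β → β-cutoff, skip 1
B [α=-∞,β=+∞]: v=-15
F [α=-15,β=+∞]: v=-7
E [α=-15,β=+∞]: v=-7
Root [α=-∞,β=+∞]: v=-7
Leaves evaluated: 6 of 7.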